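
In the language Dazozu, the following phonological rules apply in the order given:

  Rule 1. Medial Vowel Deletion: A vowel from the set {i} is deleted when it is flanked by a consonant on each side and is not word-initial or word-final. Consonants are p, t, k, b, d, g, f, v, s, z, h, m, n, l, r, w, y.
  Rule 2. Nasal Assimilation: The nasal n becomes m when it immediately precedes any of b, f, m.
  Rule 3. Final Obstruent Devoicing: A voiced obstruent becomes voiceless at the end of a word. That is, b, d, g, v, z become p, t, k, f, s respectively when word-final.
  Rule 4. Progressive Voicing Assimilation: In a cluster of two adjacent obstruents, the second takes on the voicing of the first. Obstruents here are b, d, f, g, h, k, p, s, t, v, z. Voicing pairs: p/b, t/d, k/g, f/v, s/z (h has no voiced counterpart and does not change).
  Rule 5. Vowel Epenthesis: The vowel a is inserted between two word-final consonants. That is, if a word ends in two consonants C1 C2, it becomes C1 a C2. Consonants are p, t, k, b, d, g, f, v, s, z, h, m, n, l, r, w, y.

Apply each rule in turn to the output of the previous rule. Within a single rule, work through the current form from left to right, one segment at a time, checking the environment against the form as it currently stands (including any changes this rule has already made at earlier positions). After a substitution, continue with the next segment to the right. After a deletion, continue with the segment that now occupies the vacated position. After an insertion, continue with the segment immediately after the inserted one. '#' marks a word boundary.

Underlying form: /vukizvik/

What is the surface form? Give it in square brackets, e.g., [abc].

[vuksfak]

Rule 1 Medial Vowel Deletion: [vukizvik] → [vukzvk]
Rule 2 Nasal Assimilation: no change — [vukzvk]
Rule 3 Final Obstruent Devoicing: no change — [vukzvk]
Rule 4 Progressive Voicing Assimilation: [vukzvk] → [vuksfk]
Rule 5 Vowel Epenthesis: [vuksfk] → [vuksfak]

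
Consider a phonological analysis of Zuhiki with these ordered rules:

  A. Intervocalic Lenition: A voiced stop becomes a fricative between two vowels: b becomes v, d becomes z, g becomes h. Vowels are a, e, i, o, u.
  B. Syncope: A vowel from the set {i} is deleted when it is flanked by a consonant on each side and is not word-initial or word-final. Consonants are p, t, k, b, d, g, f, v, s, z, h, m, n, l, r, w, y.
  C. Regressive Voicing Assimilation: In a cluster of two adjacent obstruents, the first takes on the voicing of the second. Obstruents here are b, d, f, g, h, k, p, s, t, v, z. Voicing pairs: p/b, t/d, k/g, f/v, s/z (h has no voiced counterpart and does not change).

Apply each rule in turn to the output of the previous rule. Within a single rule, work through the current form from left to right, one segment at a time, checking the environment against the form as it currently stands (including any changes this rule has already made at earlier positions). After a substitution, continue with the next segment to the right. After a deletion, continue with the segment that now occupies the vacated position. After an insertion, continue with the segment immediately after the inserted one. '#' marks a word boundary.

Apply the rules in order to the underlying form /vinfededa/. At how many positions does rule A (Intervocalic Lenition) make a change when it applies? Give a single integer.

A Intervocalic Lenition: [vinfededa] → [vinfezeza]
B Syncope: [vinfezeza] → [vnfezeza]
C Regressive Voicing Assimilation: no change — [vnfezeza]
Rule A changed 2 position(s).

2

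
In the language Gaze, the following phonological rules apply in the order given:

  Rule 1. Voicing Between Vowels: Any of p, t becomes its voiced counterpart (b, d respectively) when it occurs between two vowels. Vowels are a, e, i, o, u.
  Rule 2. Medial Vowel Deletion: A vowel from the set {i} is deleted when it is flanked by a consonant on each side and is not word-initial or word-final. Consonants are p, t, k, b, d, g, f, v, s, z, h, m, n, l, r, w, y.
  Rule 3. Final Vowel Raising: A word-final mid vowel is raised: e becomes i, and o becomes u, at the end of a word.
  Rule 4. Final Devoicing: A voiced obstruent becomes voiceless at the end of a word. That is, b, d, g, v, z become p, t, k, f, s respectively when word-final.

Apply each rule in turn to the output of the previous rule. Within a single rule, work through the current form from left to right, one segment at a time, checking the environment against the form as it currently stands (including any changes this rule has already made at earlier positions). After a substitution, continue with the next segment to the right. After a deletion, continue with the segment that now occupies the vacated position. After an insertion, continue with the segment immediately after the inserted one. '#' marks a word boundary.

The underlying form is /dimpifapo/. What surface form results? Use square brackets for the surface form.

Rule 1 Voicing Between Vowels: [dimpifapo] → [dimpifabo]
Rule 2 Medial Vowel Deletion: [dimpifabo] → [dmpfabo]
Rule 3 Final Vowel Raising: [dmpfabo] → [dmpfabu]
Rule 4 Final Devoicing: no change — [dmpfabu]

[dmpfabu]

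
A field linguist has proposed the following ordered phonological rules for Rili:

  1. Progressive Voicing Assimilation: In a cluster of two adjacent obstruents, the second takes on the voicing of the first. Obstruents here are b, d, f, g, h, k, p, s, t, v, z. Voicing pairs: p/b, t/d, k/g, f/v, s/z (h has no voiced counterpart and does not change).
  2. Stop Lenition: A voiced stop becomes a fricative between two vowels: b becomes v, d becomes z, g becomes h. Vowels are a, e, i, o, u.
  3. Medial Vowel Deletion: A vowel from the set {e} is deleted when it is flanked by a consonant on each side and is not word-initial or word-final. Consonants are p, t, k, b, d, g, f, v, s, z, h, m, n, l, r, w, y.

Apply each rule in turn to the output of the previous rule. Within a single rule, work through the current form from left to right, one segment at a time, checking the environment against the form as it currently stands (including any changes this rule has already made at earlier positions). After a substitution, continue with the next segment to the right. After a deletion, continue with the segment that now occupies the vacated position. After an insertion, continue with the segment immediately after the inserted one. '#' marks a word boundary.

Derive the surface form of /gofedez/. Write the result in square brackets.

1 Progressive Voicing Assimilation: no change — [gofedez]
2 Stop Lenition: [gofedez] → [gofezez]
3 Medial Vowel Deletion: [gofezez] → [gofzz]

[gofzz]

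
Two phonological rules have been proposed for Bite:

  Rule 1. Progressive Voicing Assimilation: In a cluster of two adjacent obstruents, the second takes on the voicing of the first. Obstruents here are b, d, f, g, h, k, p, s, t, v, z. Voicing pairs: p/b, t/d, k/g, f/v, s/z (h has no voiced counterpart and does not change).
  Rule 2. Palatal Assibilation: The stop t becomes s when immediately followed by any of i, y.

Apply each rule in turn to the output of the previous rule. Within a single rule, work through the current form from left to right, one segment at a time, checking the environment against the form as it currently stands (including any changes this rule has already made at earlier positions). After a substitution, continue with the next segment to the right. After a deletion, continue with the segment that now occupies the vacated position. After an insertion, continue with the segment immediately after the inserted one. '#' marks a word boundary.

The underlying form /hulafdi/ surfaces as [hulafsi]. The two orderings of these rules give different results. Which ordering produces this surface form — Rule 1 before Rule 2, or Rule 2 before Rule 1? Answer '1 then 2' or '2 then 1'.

Order 1 then 2:
  1 Progressive Voicing Assimilation: [hulafdi] → [hulafti]
  2 Palatal Assibilation: [hulafti] → [hulafsi]
  result: [hulafsi]
Order 2 then 1:
  2 Palatal Assibilation: no change — [hulafdi]
  1 Progressive Voicing Assimilation: [hulafdi] → [hulafti]
  result: [hulafti]

1 then 2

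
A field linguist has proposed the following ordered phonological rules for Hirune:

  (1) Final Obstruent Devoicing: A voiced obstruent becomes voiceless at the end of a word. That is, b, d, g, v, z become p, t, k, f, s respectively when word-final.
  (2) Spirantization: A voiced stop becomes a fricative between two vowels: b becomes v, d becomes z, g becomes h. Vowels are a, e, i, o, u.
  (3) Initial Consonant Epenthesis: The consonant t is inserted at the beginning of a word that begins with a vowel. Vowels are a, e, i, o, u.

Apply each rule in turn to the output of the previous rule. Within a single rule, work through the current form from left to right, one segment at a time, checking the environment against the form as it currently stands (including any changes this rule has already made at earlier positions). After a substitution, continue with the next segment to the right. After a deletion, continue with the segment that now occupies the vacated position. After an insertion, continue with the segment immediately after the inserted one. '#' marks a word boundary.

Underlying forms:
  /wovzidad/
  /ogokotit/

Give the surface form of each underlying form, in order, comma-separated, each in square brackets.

/wovzidad/:
  (1) Final Obstruent Devoicing: [wovzidad] → [wovzidat]
  (2) Spirantization: [wovzidat] → [wovzizat]
  (3) Initial Consonant Epenthesis: no change — [wovzizat]
/ogokotit/:
  (1) Final Obstruent Devoicing: no change — [ogokotit]
  (2) Spirantization: [ogokotit] → [ohokotit]
  (3) Initial Consonant Epenthesis: [ohokotit] → [tohokotit]

[wovzizat], [tohokotit]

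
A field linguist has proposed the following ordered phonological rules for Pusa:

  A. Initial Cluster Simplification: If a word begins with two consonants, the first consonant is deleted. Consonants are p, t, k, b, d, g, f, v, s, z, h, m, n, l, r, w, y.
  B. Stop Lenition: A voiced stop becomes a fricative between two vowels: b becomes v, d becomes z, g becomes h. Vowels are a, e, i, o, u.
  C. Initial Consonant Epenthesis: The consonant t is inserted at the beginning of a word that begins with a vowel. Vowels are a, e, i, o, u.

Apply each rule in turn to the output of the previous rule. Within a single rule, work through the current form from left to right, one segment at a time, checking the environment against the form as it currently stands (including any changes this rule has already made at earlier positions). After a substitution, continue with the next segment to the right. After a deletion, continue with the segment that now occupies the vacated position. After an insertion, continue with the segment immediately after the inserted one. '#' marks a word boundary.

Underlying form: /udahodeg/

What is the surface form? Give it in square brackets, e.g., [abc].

A Initial Cluster Simplification: no change — [udahodeg]
B Stop Lenition: [udahodeg] → [uzahozeg]
C Initial Consonant Epenthesis: [uzahozeg] → [tuzahozeg]

[tuzahozeg]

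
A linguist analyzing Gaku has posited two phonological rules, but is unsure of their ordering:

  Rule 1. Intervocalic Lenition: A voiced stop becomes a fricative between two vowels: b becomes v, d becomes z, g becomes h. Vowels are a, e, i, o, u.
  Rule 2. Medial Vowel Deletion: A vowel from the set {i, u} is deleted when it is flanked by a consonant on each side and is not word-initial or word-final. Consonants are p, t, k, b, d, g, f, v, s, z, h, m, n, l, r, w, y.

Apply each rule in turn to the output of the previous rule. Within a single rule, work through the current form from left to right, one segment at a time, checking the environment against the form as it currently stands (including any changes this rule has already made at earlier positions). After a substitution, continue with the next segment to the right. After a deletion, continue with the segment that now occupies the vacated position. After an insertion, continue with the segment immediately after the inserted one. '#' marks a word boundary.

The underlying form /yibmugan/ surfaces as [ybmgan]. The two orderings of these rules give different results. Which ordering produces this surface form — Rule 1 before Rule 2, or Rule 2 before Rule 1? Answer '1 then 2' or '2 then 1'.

Order 1 then 2:
  1 Intervocalic Lenition: [yibmugan] → [yibmuhan]
  2 Medial Vowel Deletion: [yibmuhan] → [ybmhan]
  result: [ybmhan]
Order 2 then 1:
  2 Medial Vowel Deletion: [yibmugan] → [ybmgan]
  1 Intervocalic Lenition: no change — [ybmgan]
  result: [ybmgan]

2 then 1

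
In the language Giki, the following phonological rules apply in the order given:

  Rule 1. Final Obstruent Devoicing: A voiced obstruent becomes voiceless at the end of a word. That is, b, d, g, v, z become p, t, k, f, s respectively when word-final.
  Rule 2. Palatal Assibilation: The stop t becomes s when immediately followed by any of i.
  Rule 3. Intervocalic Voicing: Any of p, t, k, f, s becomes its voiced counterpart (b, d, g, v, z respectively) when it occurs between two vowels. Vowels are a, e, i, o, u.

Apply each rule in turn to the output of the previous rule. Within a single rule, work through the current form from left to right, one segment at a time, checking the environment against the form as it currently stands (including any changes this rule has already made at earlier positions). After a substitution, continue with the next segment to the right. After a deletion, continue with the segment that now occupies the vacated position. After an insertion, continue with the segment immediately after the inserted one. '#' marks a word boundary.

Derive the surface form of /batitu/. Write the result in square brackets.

[bazidu]

Rule 1 Final Obstruent Devoicing: no change — [batitu]
Rule 2 Palatal Assibilation: [batitu] → [basitu]
Rule 3 Intervocalic Voicing: [basitu] → [bazidu]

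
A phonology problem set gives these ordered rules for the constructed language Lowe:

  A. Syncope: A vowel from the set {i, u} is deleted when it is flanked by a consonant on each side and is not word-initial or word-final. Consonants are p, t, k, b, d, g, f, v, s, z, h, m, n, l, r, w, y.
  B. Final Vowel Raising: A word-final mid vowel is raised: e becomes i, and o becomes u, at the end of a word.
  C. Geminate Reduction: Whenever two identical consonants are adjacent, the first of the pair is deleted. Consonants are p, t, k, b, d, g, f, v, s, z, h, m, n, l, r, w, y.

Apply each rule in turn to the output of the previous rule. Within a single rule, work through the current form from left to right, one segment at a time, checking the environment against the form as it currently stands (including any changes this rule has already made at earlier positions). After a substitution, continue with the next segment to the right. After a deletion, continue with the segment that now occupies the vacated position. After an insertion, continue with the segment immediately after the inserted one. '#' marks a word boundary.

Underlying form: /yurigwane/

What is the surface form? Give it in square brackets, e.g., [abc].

A Syncope: [yurigwane] → [yrgwane]
B Final Vowel Raising: [yrgwane] → [yrgwani]
C Geminate Reduction: no change — [yrgwani]

[yrgwani]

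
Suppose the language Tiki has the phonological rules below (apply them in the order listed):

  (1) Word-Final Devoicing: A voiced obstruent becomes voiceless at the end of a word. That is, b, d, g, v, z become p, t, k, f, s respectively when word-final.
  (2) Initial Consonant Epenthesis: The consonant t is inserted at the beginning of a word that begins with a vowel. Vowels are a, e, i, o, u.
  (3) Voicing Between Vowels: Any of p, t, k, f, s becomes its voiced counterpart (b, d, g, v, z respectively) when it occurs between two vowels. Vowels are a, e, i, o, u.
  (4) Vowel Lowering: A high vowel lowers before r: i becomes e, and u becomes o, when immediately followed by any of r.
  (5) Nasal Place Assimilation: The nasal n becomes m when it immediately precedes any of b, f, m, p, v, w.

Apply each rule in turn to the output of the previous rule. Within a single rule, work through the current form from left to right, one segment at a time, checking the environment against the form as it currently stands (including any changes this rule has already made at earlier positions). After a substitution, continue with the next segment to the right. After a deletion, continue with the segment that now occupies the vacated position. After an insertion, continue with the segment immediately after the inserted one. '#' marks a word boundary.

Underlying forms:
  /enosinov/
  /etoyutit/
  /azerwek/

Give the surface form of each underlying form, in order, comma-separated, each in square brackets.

/enosinov/:
  (1) Word-Final Devoicing: [enosinov] → [enosinof]
  (2) Initial Consonant Epenthesis: [enosinof] → [tenosinof]
  (3) Voicing Between Vowels: [tenosinof] → [tenozinof]
  (4) Vowel Lowering: no change — [tenozinof]
  (5) Nasal Place Assimilation: no change — [tenozinof]
/etoyutit/:
  (1) Word-Final Devoicing: no change — [etoyutit]
  (2) Initial Consonant Epenthesis: [etoyutit] → [tetoyutit]
  (3) Voicing Between Vowels: [tetoyutit] → [tedoyudit]
  (4) Vowel Lowering: no change — [tedoyudit]
  (5) Nasal Place Assimilation: no change — [tedoyudit]
/azerwek/:
  (1) Word-Final Devoicing: no change — [azerwek]
  (2) Initial Consonant Epenthesis: [azerwek] → [tazerwek]
  (3) Voicing Between Vowels: no change — [tazerwek]
  (4) Vowel Lowering: no change — [tazerwek]
  (5) Nasal Place Assimilation: no change — [tazerwek]

[tenozinof], [tedoyudit], [tazerwek]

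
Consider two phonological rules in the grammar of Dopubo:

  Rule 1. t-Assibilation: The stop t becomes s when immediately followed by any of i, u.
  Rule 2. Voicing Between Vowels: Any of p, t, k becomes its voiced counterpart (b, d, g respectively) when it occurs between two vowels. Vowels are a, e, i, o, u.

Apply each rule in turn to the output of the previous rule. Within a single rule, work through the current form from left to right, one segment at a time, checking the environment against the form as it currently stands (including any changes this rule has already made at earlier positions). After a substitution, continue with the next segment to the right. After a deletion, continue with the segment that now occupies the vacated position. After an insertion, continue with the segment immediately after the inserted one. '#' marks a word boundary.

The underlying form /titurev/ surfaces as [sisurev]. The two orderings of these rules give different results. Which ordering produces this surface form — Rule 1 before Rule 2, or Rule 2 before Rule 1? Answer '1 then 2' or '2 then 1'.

Order 1 then 2:
  1 t-Assibilation: [titurev] → [sisurev]
  2 Voicing Between Vowels: no change — [sisurev]
  result: [sisurev]
Order 2 then 1:
  2 Voicing Between Vowels: [titurev] → [tidurev]
  1 t-Assibilation: [tidurev] → [sidurev]
  result: [sidurev]

1 then 2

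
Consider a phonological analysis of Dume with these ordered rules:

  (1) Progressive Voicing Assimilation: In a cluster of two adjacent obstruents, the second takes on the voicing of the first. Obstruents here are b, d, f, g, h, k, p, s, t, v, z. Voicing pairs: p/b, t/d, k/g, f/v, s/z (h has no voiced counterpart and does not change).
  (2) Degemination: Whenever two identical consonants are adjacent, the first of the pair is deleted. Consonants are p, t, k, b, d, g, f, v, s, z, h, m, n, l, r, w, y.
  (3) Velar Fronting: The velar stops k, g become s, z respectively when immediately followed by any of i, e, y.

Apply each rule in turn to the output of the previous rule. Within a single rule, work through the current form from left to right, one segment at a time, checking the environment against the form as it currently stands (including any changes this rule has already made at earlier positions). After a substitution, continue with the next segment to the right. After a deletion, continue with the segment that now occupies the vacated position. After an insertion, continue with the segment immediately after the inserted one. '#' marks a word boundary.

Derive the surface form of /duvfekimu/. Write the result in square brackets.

(1) Progressive Voicing Assimilation: [duvfekimu] → [duvvekimu]
(2) Degemination: [duvvekimu] → [duvekimu]
(3) Velar Fronting: [duvekimu] → [duvesimu]

[duvesimu]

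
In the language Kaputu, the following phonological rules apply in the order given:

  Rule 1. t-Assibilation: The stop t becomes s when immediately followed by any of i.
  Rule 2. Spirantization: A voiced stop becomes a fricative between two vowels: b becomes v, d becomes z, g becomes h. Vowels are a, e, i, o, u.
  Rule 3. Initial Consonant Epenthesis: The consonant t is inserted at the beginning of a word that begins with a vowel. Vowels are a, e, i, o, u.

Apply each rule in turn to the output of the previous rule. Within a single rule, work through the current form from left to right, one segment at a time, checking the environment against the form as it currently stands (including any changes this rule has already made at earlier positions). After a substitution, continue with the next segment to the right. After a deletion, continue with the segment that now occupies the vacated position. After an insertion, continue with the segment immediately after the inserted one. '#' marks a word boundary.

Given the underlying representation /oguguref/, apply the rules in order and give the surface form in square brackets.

[tohuhuref]

Rule 1 t-Assibilation: no change — [oguguref]
Rule 2 Spirantization: [oguguref] → [ohuhuref]
Rule 3 Initial Consonant Epenthesis: [ohuhuref] → [tohuhuref]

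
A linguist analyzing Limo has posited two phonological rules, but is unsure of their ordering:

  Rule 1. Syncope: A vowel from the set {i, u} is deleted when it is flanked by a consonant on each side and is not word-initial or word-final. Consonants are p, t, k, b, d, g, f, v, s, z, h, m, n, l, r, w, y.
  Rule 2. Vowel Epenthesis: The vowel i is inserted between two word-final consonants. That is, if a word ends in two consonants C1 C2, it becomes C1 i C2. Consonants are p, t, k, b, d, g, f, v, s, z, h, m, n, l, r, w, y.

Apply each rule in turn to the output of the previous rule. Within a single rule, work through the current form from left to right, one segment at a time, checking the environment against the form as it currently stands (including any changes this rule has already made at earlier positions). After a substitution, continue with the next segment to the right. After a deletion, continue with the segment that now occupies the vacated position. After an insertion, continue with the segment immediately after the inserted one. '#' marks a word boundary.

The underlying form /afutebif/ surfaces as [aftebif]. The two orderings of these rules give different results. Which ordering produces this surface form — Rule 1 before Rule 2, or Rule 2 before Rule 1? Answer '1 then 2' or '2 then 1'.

1 then 2

Order 1 then 2:
  1 Syncope: [afutebif] → [aftebf]
  2 Vowel Epenthesis: [aftebf] → [aftebif]
  result: [aftebif]
Order 2 then 1:
  2 Vowel Epenthesis: no change — [afutebif]
  1 Syncope: [afutebif] → [aftebf]
  result: [aftebf]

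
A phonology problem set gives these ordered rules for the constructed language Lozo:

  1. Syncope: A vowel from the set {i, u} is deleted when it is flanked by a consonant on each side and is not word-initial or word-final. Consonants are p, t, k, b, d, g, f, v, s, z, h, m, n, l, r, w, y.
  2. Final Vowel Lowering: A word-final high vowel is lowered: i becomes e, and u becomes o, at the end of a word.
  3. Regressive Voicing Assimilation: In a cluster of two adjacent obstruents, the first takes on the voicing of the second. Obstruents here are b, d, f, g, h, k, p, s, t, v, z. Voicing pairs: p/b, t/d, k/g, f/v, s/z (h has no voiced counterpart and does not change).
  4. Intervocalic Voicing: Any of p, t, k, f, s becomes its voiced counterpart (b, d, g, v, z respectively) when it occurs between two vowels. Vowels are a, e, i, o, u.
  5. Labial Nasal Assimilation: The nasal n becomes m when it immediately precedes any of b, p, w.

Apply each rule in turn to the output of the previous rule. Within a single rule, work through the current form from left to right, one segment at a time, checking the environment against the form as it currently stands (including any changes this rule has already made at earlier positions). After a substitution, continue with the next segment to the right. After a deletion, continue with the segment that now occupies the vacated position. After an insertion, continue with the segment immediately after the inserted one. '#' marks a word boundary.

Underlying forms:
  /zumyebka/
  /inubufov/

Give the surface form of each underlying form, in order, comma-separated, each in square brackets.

/zumyebka/:
  1 Syncope: [zumyebka] → [zmyebka]
  2 Final Vowel Lowering: no change — [zmyebka]
  3 Regressive Voicing Assimilation: [zmyebka] → [zmyepka]
  4 Intervocalic Voicing: no change — [zmyepka]
  5 Labial Nasal Assimilation: no change — [zmyepka]
/inubufov/:
  1 Syncope: [inubufov] → [inbfov]
  2 Final Vowel Lowering: no change — [inbfov]
  3 Regressive Voicing Assimilation: [inbfov] → [inpfov]
  4 Intervocalic Voicing: no change — [inpfov]
  5 Labial Nasal Assimilation: [inpfov] → [impfov]

[zmyepka], [impfov]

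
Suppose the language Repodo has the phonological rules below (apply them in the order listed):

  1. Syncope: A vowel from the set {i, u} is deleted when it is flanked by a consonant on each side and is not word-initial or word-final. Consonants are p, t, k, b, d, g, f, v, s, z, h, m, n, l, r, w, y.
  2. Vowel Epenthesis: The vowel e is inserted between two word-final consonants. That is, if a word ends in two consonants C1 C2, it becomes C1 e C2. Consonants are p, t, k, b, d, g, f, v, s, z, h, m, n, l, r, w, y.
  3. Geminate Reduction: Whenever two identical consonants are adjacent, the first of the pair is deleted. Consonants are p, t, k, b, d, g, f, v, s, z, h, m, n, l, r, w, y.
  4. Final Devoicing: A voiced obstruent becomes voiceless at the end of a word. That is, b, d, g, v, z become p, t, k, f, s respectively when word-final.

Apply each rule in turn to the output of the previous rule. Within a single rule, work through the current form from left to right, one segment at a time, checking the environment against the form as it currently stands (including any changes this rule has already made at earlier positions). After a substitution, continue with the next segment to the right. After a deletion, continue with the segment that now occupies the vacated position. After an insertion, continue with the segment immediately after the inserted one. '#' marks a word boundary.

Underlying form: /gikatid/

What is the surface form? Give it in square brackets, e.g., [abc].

1 Syncope: [gikatid] → [gkatd]
2 Vowel Epenthesis: [gkatd] → [gkated]
3 Geminate Reduction: no change — [gkated]
4 Final Devoicing: [gkated] → [gkatet]

[gkatet]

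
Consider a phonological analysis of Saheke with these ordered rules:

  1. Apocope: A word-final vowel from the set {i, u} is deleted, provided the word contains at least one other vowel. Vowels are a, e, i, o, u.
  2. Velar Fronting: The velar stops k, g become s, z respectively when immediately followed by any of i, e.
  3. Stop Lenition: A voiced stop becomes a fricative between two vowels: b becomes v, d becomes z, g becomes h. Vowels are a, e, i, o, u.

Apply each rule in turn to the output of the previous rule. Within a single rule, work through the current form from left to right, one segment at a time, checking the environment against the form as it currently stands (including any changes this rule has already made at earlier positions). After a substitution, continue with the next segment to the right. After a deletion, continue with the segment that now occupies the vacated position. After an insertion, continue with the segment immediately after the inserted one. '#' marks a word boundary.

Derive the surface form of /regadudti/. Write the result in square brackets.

1 Apocope: [regadudti] → [regadudt]
2 Velar Fronting: no change — [regadudt]
3 Stop Lenition: [regadudt] → [rehazudt]

[rehazudt]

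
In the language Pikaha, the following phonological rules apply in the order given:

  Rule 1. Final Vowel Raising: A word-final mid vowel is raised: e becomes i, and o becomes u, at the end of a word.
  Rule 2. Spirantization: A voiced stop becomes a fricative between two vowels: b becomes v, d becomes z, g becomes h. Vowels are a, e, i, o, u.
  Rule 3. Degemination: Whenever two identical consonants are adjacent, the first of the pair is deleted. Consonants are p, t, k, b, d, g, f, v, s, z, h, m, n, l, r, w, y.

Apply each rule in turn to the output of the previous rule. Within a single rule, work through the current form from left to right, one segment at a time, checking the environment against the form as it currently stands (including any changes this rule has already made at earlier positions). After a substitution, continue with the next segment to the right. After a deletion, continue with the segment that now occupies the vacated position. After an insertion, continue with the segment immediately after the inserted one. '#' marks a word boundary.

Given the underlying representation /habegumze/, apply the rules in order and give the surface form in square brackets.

Rule 1 Final Vowel Raising: [habegumze] → [habegumzi]
Rule 2 Spirantization: [habegumzi] → [havehumzi]
Rule 3 Degemination: no change — [havehumzi]

[havehumzi]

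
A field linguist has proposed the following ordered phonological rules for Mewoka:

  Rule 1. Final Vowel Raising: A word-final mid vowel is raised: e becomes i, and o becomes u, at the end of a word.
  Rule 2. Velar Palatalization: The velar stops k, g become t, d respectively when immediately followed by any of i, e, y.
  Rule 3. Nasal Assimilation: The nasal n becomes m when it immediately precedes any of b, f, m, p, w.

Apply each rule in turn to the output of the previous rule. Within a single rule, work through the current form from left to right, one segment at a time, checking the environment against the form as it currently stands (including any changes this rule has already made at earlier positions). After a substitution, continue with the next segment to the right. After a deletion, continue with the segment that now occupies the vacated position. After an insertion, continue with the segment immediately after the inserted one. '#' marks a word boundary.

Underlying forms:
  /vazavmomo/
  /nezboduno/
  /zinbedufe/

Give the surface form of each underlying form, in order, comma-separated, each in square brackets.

[vazavmomu], [nezbodunu], [zimbedufi]

/vazavmomo/:
  Rule 1 Final Vowel Raising: [vazavmomo] → [vazavmomu]
  Rule 2 Velar Palatalization: no change — [vazavmomu]
  Rule 3 Nasal Assimilation: no change — [vazavmomu]
/nezboduno/:
  Rule 1 Final Vowel Raising: [nezboduno] → [nezbodunu]
  Rule 2 Velar Palatalization: no change — [nezbodunu]
  Rule 3 Nasal Assimilation: no change — [nezbodunu]
/zinbedufe/:
  Rule 1 Final Vowel Raising: [zinbedufe] → [zinbedufi]
  Rule 2 Velar Palatalization: no change — [zinbedufi]
  Rule 3 Nasal Assimilation: [zinbedufi] → [zimbedufi]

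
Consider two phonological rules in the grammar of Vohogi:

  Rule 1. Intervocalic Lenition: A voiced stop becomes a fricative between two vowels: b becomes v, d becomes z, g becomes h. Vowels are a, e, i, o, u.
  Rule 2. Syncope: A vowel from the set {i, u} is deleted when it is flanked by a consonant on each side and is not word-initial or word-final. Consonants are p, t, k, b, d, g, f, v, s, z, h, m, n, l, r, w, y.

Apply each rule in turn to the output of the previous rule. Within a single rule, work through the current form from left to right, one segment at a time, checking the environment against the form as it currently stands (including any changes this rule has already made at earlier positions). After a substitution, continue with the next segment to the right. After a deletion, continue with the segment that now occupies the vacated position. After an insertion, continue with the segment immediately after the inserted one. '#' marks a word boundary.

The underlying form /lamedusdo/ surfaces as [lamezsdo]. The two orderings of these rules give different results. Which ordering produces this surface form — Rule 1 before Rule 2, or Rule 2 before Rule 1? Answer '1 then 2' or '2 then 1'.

Order 1 then 2:
  1 Intervocalic Lenition: [lamedusdo] → [lamezusdo]
  2 Syncope: [lamezusdo] → [lamezsdo]
  result: [lamezsdo]
Order 2 then 1:
  2 Syncope: [lamedusdo] → [lamedsdo]
  1 Intervocalic Lenition: no change — [lamedsdo]
  result: [lamedsdo]

1 then 2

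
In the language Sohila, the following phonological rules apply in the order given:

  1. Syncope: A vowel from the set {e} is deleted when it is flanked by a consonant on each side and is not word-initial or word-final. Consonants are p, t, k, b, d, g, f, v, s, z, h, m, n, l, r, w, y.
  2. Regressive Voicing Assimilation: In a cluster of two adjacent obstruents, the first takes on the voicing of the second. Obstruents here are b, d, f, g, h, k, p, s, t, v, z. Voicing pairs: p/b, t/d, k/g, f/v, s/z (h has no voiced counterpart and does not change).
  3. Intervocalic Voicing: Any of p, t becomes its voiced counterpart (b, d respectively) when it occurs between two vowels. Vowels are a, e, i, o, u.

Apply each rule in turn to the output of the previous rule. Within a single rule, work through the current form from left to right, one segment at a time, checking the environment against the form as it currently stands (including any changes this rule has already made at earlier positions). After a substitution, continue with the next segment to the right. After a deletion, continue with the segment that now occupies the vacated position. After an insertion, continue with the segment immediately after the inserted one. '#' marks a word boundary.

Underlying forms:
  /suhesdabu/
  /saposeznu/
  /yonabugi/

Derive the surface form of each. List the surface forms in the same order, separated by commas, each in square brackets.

[suhzdabu], [sabozznu], [yonabugi]

/suhesdabu/:
  1 Syncope: [suhesdabu] → [suhsdabu]
  2 Regressive Voicing Assimilation: [suhsdabu] → [suhzdabu]
  3 Intervocalic Voicing: no change — [suhzdabu]
/saposeznu/:
  1 Syncope: [saposeznu] → [saposznu]
  2 Regressive Voicing Assimilation: [saposznu] → [sapozznu]
  3 Intervocalic Voicing: [sapozznu] → [sabozznu]
/yonabugi/:
  1 Syncope: no change — [yonabugi]
  2 Regressive Voicing Assimilation: no change — [yonabugi]
  3 Intervocalic Voicing: no change — [yonabugi]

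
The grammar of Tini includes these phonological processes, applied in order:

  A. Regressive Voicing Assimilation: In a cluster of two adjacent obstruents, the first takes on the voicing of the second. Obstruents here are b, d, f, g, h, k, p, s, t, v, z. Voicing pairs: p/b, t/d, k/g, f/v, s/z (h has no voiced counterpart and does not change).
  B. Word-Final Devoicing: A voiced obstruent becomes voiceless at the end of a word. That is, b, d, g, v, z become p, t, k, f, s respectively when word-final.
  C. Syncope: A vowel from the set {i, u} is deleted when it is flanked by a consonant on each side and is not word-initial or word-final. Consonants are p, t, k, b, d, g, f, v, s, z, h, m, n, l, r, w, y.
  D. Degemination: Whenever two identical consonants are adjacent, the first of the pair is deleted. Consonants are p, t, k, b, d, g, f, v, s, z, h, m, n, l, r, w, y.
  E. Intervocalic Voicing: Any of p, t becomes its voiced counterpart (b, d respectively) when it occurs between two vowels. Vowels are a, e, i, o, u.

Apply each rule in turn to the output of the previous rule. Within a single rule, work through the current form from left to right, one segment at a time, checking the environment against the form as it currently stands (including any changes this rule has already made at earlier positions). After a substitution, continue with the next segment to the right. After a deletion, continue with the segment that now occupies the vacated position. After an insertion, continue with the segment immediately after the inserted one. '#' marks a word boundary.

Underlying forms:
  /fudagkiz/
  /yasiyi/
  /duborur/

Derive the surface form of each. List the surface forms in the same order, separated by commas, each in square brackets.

/fudagkiz/:
  A Regressive Voicing Assimilation: [fudagkiz] → [fudakkiz]
  B Word-Final Devoicing: [fudakkiz] → [fudakkis]
  C Syncope: [fudakkis] → [fdakks]
  D Degemination: [fdakks] → [fdaks]
  E Intervocalic Voicing: no change — [fdaks]
/yasiyi/:
  A Regressive Voicing Assimilation: no change — [yasiyi]
  B Word-Final Devoicing: no change — [yasiyi]
  C Syncope: [yasiyi] → [yasyi]
  D Degemination: no change — [yasyi]
  E Intervocalic Voicing: no change — [yasyi]
/duborur/:
  A Regressive Voicing Assimilation: no change — [duborur]
  B Word-Final Devoicing: no change — [duborur]
  C Syncope: [duborur] → [dborr]
  D Degemination: [dborr] → [dbor]
  E Intervocalic Voicing: no change — [dbor]

[fdaks], [yasyi], [dbor]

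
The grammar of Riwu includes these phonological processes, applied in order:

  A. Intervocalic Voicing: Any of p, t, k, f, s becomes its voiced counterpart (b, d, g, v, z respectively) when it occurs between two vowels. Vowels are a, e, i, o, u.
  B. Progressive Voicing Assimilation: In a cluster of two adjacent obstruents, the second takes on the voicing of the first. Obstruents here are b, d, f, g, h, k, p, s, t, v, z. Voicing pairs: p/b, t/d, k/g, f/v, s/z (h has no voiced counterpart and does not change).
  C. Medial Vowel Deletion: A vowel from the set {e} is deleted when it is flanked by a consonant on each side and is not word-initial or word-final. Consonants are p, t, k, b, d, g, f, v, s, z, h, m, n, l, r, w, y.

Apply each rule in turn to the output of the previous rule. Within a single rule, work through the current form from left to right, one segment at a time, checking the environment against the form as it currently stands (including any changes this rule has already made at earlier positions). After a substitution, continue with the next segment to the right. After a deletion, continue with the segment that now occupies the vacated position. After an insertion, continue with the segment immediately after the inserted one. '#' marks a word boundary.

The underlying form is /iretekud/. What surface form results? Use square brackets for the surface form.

A Intervocalic Voicing: [iretekud] → [iredegud]
B Progressive Voicing Assimilation: no change — [iredegud]
C Medial Vowel Deletion: [iredegud] → [irdgud]

[irdgud]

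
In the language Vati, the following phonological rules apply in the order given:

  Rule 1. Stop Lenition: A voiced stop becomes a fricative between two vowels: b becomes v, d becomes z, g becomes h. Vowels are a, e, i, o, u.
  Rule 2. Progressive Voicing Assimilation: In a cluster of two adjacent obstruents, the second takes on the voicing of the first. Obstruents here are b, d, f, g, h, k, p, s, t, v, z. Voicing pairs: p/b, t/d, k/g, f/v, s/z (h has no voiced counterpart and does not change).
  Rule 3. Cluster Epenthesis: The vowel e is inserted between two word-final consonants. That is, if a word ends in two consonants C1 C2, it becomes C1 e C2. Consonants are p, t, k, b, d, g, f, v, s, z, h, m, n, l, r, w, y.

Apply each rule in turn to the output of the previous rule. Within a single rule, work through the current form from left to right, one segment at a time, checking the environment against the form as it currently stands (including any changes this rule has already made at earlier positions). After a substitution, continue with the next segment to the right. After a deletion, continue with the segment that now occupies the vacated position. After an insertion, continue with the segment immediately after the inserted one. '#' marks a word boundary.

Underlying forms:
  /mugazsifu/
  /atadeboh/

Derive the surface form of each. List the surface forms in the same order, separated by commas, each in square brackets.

/mugazsifu/:
  Rule 1 Stop Lenition: [mugazsifu] → [muhazsifu]
  Rule 2 Progressive Voicing Assimilation: [muhazsifu] → [muhazzifu]
  Rule 3 Cluster Epenthesis: no change — [muhazzifu]
/atadeboh/:
  Rule 1 Stop Lenition: [atadeboh] → [atazevoh]
  Rule 2 Progressive Voicing Assimilation: no change — [atazevoh]
  Rule 3 Cluster Epenthesis: no change — [atazevoh]

[muhazzifu], [atazevoh]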